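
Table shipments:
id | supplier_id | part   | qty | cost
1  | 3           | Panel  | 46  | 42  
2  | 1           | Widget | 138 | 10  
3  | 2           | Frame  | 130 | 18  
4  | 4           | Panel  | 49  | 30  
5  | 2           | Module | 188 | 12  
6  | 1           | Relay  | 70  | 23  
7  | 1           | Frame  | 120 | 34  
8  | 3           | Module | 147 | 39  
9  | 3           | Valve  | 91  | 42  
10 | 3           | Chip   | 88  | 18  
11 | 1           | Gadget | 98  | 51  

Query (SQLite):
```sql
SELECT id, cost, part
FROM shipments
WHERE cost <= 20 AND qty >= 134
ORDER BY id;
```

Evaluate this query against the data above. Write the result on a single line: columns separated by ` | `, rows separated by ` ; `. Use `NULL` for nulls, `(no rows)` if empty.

cost <= 20: ids {2, 3, 5, 10}
qty >= 134: ids {2, 5, 8}
Combine with AND.

2 | 10 | Widget ; 5 | 12 | Module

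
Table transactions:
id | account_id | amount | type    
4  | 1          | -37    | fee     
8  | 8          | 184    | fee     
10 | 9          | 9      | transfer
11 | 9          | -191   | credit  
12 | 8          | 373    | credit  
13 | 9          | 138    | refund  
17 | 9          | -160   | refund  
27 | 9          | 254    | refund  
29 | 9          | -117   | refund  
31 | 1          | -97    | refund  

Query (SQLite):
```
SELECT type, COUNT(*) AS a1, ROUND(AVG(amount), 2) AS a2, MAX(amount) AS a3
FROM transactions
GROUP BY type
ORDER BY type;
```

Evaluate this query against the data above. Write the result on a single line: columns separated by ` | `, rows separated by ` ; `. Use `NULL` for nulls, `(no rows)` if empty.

Group transactions by type.
Per group compute: COUNT(*), ROUND(AVG(amount), 2), MAX(amount).
  credit: ids {11, 12} → COUNT(*)=2, ROUND(AVG(amount), 2)=91, MAX(amount)=373
  fee: ids {4, 8} → COUNT(*)=2, ROUND(AVG(amount), 2)=73.5, MAX(amount)=184
  refund: ids {13, 17, 27, 29, 31} → COUNT(*)=5, ROUND(AVG(amount), 2)=3.6, MAX(amount)=254
  transfer: ids {10} → COUNT(*)=1, ROUND(AVG(amount), 2)=9, MAX(amount)=9

credit | 2 | 91 | 373 ; fee | 2 | 73.5 | 184 ; refund | 5 | 3.6 | 254 ; transfer | 1 | 9 | 9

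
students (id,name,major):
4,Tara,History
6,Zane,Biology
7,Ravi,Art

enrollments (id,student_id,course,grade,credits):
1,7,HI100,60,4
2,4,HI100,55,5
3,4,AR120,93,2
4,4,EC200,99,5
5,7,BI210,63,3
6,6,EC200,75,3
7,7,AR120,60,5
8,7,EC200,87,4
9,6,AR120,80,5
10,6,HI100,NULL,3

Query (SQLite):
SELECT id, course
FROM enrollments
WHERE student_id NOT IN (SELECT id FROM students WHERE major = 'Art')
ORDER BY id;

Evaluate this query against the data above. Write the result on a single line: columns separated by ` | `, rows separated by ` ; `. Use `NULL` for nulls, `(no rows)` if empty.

Inner query: students.id where major = 'Art'.
Outer: keep enrollments rows whose student_id is not in that set.
Inner query → {7}

2 | HI100 ; 3 | AR120 ; 4 | EC200 ; 6 | EC200 ; 9 | AR120 ; 10 | HI100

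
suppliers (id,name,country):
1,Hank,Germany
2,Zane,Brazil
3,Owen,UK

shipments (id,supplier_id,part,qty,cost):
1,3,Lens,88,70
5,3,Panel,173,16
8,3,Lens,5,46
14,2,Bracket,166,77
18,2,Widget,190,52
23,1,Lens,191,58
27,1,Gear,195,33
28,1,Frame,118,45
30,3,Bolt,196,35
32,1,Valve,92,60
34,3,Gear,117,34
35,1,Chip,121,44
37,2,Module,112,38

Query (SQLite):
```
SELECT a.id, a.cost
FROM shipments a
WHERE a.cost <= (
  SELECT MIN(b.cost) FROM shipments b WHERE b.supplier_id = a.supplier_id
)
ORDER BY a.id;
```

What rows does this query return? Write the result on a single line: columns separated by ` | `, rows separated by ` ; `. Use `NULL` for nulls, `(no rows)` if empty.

For each shipments row a, compute MIN(cost) over rows sharing a.supplier_id.
Keep row a if a.cost <= that per-group MIN.
  supplier_id=1: MIN(cost) = 33
  supplier_id=2: MIN(cost) = 38
  supplier_id=3: MIN(cost) = 16

5 | 16 ; 27 | 33 ; 37 | 38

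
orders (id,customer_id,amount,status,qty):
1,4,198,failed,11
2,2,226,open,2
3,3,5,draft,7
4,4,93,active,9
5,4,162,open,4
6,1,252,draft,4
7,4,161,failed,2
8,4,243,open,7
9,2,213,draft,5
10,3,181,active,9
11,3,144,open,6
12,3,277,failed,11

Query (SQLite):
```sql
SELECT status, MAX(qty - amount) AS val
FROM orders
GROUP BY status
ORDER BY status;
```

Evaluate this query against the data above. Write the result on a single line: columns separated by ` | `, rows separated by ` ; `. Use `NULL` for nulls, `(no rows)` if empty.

active | -84 ; draft | 2 ; failed | -159 ; open | -138

For each row compute qty - amount.
Group by status; take MAX of the expression per group.
  active: ids {4, 10} → MAX(qty - amount)=-84
  draft: ids {3, 6, 9} → MAX(qty - amount)=2
  failed: ids {1, 7, 12} → MAX(qty - amount)=-159
  open: ids {2, 5, 8, 11} → MAX(qty - amount)=-138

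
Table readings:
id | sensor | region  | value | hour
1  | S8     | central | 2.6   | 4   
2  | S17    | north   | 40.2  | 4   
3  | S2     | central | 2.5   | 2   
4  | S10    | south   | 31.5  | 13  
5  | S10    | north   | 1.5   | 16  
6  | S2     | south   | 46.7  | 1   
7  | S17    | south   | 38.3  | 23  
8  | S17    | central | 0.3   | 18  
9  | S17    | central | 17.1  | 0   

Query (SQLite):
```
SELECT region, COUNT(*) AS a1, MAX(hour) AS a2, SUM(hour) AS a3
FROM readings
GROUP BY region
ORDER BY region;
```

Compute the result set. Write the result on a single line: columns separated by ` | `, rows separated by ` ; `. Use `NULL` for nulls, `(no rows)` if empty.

central | 4 | 18 | 24 ; north | 2 | 16 | 20 ; south | 3 | 23 | 37

Group readings by region.
Per group compute: COUNT(*), MAX(hour), SUM(hour).
  central: ids {1, 3, 8, 9} → COUNT(*)=4, MAX(hour)=18, SUM(hour)=24
  north: ids {2, 5} → COUNT(*)=2, MAX(hour)=16, SUM(hour)=20
  south: ids {4, 6, 7} → COUNT(*)=3, MAX(hour)=23, SUM(hour)=37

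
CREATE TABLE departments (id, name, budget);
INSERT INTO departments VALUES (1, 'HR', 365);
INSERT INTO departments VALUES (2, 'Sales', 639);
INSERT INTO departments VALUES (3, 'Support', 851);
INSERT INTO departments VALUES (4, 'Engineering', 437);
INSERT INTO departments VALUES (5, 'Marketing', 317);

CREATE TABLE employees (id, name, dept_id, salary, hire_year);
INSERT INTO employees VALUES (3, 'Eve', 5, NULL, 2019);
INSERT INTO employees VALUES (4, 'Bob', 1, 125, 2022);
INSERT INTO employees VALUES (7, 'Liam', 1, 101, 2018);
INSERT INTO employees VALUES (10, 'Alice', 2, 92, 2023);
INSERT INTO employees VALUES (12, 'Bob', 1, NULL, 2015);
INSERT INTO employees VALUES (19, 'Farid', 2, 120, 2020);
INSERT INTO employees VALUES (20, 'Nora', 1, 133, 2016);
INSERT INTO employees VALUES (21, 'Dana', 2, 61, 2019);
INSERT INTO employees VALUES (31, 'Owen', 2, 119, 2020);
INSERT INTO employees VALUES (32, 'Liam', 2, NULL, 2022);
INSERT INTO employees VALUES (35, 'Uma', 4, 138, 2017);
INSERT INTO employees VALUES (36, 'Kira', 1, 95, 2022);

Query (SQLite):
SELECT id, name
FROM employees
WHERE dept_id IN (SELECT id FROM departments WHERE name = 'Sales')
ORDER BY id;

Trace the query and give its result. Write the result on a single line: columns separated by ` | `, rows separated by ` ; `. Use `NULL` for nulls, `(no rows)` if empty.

Inner query: departments.id where name = 'Sales'.
Outer: keep employees rows whose dept_id is in that set.
Inner query → {2}

10 | Alice ; 19 | Farid ; 21 | Dana ; 31 | Owen ; 32 | Liam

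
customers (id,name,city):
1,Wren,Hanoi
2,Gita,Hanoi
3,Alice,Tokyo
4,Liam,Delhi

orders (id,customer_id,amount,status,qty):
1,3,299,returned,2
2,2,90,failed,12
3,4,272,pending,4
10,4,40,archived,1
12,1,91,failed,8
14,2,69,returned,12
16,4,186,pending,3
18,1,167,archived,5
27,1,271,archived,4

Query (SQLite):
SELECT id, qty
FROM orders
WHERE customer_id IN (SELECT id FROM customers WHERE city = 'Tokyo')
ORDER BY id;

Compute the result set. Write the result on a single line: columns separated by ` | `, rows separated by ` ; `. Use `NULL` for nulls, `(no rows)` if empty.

Inner query: customers.id where city = 'Tokyo'.
Outer: keep orders rows whose customer_id is in that set.
Inner query → {3}

1 | 2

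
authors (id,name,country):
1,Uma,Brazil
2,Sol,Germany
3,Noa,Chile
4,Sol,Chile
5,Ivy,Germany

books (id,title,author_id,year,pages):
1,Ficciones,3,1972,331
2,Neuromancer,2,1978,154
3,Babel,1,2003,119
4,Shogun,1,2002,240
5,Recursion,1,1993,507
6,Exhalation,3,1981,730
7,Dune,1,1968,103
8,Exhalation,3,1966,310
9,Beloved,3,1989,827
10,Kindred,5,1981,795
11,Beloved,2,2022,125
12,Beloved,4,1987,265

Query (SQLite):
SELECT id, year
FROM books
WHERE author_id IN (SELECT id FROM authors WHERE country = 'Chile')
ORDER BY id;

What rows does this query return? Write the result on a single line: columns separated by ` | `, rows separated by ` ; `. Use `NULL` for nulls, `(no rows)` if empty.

1 | 1972 ; 6 | 1981 ; 8 | 1966 ; 9 | 1989 ; 12 | 1987

Inner query: authors.id where country = 'Chile'.
Outer: keep books rows whose author_id is in that set.
Inner query → {3, 4}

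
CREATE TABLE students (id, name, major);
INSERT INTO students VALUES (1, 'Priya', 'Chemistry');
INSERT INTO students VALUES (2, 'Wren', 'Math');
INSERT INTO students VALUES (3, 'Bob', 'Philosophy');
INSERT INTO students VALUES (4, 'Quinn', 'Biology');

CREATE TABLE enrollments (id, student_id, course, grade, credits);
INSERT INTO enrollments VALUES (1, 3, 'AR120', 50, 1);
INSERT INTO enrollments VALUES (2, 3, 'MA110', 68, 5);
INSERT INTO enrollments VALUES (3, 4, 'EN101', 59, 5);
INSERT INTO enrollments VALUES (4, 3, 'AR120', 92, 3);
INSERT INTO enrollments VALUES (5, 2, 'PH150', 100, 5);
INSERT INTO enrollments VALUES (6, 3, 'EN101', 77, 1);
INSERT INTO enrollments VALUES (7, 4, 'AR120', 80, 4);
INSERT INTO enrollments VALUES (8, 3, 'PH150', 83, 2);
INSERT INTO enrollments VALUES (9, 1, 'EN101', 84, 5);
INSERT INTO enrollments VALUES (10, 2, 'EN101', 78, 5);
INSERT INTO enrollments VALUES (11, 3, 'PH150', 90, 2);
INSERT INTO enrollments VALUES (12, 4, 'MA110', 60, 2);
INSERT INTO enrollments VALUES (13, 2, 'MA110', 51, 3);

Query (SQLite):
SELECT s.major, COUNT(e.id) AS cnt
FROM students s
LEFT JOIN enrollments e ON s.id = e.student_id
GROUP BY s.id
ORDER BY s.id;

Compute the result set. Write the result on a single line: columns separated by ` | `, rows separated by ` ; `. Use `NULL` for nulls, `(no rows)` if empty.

Chemistry | 1 ; Math | 3 ; Philosophy | 6 ; Biology | 3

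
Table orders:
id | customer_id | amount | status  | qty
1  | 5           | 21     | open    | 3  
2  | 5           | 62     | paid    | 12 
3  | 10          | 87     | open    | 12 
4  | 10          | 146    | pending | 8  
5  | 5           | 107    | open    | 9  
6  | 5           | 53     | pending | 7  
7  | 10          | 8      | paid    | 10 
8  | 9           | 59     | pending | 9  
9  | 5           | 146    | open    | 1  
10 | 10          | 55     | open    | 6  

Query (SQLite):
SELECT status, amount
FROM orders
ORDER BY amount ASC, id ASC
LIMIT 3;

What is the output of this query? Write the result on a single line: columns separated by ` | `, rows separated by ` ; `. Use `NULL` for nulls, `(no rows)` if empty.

Sort by amount asc, tiebreak id asc: (8, id=7), (21, id=1), (53, id=6), (55, id=10), (59, id=8), (62, id=2) …. Take first 3.

paid | 8 ; open | 21 ; pending | 53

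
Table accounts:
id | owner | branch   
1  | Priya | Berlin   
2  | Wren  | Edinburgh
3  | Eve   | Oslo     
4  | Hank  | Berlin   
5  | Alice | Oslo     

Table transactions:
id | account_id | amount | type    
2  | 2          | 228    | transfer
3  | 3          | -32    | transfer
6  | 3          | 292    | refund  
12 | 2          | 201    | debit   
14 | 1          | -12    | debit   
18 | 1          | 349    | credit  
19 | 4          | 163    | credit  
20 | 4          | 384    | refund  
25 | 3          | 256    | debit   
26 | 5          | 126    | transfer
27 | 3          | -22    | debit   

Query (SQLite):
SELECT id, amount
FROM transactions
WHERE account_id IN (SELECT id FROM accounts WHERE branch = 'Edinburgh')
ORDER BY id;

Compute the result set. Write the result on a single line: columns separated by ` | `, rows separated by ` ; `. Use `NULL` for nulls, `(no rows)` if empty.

Inner query: accounts.id where branch = 'Edinburgh'.
Outer: keep transactions rows whose account_id is in that set.
Inner query → {2}

2 | 228 ; 12 | 201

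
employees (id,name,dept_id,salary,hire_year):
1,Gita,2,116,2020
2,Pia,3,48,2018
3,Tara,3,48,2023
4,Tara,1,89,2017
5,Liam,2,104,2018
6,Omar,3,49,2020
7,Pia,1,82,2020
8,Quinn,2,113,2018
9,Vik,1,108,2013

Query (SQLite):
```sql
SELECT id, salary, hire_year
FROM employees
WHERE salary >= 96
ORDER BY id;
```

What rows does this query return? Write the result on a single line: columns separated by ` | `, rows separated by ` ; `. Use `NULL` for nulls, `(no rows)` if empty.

salary >= 96: ids {1, 5, 8, 9}

1 | 116 | 2020 ; 5 | 104 | 2018 ; 8 | 113 | 2018 ; 9 | 108 | 2013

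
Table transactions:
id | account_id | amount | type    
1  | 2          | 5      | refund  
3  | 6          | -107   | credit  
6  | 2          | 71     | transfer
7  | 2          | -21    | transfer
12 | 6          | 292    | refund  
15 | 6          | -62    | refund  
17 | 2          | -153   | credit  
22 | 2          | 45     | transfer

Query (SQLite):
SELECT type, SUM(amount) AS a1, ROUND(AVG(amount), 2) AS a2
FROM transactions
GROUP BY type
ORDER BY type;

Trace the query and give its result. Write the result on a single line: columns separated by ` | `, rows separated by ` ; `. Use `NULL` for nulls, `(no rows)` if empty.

Group transactions by type.
Per group compute: SUM(amount), ROUND(AVG(amount), 2).
  credit: ids {3, 17} → SUM(amount)=-260, ROUND(AVG(amount), 2)=-130
  refund: ids {1, 12, 15} → SUM(amount)=235, ROUND(AVG(amount), 2)=78.33
  transfer: ids {6, 7, 22} → SUM(amount)=95, ROUND(AVG(amount), 2)=31.67

credit | -260 | -130 ; refund | 235 | 78.33 ; transfer | 95 | 31.67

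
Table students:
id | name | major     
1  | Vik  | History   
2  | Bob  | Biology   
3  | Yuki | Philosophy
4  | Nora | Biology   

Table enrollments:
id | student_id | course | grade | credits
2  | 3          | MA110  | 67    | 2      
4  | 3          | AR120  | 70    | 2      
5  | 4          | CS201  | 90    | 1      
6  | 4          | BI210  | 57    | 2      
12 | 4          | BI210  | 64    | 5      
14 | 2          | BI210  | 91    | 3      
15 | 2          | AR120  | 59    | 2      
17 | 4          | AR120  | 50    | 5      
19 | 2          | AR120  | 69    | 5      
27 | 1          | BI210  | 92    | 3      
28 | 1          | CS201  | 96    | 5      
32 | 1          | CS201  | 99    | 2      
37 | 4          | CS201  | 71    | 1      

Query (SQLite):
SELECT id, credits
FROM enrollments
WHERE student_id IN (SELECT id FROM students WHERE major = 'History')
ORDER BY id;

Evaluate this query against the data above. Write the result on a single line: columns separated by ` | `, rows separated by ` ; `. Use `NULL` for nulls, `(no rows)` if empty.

27 | 3 ; 28 | 5 ; 32 | 2

Inner query: students.id where major = 'History'.
Outer: keep enrollments rows whose student_id is in that set.
Inner query → {1}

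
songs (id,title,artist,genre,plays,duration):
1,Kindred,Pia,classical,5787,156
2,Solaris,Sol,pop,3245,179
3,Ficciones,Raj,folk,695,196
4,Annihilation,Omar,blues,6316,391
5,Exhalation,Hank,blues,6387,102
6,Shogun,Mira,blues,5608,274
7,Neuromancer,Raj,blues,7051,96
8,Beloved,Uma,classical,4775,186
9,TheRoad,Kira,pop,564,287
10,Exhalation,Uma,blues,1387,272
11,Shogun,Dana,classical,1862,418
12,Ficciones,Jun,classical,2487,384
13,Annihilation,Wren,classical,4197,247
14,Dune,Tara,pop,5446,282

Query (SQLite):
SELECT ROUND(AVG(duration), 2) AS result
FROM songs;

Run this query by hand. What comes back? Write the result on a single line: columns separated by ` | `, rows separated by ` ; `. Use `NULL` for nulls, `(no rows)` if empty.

All duration values: [156, 179, 196, 391, 102, 274, 96, 186, 287, 272, 418, 384, 247, 282].
AVG = 3470 / 14 (rounded to 2 dp).

247.86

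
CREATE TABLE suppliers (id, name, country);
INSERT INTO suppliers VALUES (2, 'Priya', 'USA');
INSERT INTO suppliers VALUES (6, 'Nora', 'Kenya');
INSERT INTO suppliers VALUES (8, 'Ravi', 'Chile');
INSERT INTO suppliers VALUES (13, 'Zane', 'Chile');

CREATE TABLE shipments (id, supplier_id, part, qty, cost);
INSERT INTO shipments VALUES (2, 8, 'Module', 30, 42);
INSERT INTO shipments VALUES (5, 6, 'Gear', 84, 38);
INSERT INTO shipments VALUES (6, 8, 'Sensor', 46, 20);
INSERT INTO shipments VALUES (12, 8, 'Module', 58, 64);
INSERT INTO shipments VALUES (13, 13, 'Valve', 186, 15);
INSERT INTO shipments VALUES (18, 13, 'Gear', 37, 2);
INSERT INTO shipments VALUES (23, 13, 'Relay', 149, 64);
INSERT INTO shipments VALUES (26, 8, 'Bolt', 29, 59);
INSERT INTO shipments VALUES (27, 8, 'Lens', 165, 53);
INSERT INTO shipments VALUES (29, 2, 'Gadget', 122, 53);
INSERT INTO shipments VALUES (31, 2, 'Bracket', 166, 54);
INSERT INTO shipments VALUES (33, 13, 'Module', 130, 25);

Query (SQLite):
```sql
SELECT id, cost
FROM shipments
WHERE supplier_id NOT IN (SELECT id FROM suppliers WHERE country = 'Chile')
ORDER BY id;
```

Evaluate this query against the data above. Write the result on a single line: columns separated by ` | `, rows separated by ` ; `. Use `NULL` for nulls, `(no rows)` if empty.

Inner query: suppliers.id where country = 'Chile'.
Outer: keep shipments rows whose supplier_id is not in that set.
Inner query → {8, 13}

5 | 38 ; 29 | 53 ; 31 | 54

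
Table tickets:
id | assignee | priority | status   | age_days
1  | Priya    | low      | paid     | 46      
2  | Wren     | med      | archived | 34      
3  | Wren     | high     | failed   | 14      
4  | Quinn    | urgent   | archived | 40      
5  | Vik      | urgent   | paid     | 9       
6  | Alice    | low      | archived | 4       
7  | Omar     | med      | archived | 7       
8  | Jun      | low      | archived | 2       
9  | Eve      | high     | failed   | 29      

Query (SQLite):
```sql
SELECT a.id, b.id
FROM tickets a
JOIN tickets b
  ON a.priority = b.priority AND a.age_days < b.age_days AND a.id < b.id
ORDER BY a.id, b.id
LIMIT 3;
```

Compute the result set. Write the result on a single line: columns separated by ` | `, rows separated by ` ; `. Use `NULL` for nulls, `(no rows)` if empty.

3 | 9

Pairs (a,b) with same priority, a.age_days < b.age_days, a.id < b.id.
priority groups: high:{3,9} low:{1,6,8} med:{2,7} urgent:{4,5}
Ordered by (a.id, b.id); first 3.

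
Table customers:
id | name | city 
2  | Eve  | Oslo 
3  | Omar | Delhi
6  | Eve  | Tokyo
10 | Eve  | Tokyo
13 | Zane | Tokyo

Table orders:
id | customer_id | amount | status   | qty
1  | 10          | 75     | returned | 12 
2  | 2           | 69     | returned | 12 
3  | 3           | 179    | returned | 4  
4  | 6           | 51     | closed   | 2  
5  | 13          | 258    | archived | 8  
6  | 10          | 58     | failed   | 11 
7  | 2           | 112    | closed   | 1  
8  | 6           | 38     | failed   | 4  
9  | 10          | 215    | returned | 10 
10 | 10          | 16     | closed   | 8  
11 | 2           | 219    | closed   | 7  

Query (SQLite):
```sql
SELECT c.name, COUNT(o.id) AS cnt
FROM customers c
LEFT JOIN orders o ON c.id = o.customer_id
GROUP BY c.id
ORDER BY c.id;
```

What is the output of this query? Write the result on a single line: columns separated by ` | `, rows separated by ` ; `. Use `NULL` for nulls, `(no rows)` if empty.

LEFT JOIN keeps every customers row; unmatched ones get NULL for orders columns.
Group by customers.id and compute COUNT(o.id). COUNT(col) of an all-NULL group is 0.
  2: ids {2, 7, 11} → COUNT(o.id)=3
  3: ids {3} → COUNT(o.id)=1
  6: ids {4, 8} → COUNT(o.id)=2
  10: ids {1, 6, 9, 10} → COUNT(o.id)=4
  13: ids {5} → COUNT(o.id)=1

Eve | 3 ; Omar | 1 ; Eve | 2 ; Eve | 4 ; Zane | 1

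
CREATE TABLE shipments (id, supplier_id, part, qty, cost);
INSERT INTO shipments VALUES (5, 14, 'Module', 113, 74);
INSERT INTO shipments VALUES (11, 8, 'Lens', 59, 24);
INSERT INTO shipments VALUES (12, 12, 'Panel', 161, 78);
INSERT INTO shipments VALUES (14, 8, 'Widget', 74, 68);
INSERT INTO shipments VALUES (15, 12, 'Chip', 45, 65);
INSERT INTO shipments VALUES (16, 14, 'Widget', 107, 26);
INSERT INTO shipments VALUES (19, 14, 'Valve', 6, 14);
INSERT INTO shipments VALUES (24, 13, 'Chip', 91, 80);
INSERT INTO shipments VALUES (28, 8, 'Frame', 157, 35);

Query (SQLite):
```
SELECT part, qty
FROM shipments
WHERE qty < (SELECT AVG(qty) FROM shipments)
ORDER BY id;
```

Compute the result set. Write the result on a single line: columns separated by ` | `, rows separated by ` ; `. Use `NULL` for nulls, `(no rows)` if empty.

Scalar subquery: AVG(qty) over all shipments rows = 90.333333 (≈; comparison uses full precision).
Keep rows where qty < that value.

Lens | 59 ; Widget | 74 ; Chip | 45 ; Valve | 6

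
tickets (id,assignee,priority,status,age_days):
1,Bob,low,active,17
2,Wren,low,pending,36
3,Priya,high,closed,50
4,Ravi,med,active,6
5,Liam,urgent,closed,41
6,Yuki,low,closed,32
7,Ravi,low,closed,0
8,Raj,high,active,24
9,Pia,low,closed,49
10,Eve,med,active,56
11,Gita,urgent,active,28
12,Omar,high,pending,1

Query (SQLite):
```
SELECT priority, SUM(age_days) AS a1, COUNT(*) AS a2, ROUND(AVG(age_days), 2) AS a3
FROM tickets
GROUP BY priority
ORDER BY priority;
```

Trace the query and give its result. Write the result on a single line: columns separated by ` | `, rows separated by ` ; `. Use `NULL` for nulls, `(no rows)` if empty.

high | 75 | 3 | 25 ; low | 134 | 5 | 26.8 ; med | 62 | 2 | 31 ; urgent | 69 | 2 | 34.5

Group tickets by priority.
Per group compute: SUM(age_days), COUNT(*), ROUND(AVG(age_days), 2).
  high: ids {3, 8, 12} → SUM(age_days)=75, COUNT(*)=3, ROUND(AVG(age_days), 2)=25
  low: ids {1, 2, 6, 7, 9} → SUM(age_days)=134, COUNT(*)=5, ROUND(AVG(age_days), 2)=26.8
  med: ids {4, 10} → SUM(age_days)=62, COUNT(*)=2, ROUND(AVG(age_days), 2)=31
  urgent: ids {5, 11} → SUM(age_days)=69, COUNT(*)=2, ROUND(AVG(age_days), 2)=34.5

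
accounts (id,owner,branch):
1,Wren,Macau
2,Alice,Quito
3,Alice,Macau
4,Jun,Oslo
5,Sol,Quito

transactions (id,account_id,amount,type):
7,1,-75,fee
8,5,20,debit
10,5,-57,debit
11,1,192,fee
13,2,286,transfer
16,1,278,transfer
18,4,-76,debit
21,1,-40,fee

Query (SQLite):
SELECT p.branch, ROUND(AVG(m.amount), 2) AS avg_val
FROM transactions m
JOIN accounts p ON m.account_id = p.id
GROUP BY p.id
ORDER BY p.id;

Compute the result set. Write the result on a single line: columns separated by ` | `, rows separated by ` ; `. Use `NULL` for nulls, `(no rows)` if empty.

Macau | 88.75 ; Quito | 286 ; Oslo | -76 ; Quito | -18.5

Join each transactions row to its accounts via account_id.
Group joined rows by accounts.id; compute ROUND(AVG(m.amount), 2) per group.
  1: ids {7, 11, 16, 21} → ROUND(AVG(m.amount), 2)=88.75
  2: ids {13} → ROUND(AVG(m.amount), 2)=286
  4: ids {18} → ROUND(AVG(m.amount), 2)=-76
  5: ids {8, 10} → ROUND(AVG(m.amount), 2)=-18.5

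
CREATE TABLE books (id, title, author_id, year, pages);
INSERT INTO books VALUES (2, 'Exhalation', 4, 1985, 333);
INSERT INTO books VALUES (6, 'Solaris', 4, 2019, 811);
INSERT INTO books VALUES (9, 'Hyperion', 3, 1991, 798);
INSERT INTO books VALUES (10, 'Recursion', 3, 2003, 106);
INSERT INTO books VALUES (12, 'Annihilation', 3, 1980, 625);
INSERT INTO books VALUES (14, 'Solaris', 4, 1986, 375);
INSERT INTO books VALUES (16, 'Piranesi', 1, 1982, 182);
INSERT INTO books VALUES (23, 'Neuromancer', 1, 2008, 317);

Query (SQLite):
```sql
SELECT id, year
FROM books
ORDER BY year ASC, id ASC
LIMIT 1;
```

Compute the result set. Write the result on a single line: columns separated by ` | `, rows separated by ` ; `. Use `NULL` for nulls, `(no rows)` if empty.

Sort by year asc, tiebreak id asc: (1980, id=12), (1982, id=16), (1985, id=2), (1986, id=14) …. Take first 1.

12 | 1980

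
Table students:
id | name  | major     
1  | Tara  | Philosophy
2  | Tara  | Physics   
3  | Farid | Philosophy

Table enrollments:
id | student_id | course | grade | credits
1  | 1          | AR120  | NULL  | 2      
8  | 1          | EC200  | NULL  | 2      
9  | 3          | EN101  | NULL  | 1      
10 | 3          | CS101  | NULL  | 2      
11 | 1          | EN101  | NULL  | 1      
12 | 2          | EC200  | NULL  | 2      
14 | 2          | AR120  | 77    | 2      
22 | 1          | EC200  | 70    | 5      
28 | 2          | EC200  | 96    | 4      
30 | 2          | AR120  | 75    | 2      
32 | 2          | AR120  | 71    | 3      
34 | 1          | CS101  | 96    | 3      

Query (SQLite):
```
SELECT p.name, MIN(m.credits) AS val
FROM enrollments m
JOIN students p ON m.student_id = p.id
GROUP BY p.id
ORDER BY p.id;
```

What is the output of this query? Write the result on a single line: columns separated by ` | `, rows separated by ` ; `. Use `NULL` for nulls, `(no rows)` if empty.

Join each enrollments row to its students via student_id.
Group joined rows by students.id; compute MIN(m.credits) per group.
  1: ids {1, 8, 11, 22, 34} → MIN(m.credits)=1
  2: ids {12, 14, 28, 30, 32} → MIN(m.credits)=2
  3: ids {9, 10} → MIN(m.credits)=1

Tara | 1 ; Tara | 2 ; Farid | 1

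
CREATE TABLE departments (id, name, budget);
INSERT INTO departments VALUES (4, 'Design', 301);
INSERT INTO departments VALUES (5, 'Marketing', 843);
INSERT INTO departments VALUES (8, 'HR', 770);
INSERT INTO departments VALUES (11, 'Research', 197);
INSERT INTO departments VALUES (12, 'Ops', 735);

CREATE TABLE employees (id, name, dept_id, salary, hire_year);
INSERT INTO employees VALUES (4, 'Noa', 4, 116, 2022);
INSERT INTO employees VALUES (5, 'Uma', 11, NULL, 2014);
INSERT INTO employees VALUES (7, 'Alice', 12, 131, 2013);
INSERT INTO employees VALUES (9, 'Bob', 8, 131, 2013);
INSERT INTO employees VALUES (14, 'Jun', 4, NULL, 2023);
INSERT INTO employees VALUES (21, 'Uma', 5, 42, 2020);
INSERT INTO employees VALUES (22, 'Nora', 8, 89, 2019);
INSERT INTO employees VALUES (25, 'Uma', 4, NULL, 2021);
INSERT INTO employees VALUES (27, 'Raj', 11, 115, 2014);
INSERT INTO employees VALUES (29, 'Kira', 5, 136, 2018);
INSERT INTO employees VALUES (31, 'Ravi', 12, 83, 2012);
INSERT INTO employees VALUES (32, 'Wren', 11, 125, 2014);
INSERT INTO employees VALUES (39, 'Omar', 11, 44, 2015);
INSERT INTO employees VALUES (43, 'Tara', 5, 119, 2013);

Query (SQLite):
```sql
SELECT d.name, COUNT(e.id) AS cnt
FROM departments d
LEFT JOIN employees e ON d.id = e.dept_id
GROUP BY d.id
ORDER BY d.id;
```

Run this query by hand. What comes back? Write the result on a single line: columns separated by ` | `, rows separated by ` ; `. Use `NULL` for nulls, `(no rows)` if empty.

Design | 3 ; Marketing | 3 ; HR | 2 ; Research | 4 ; Ops | 2

LEFT JOIN keeps every departments row; unmatched ones get NULL for employees columns.
Group by departments.id and compute COUNT(e.id). COUNT(col) of an all-NULL group is 0.
  4: ids {4, 14, 25} → COUNT(e.id)=3
  5: ids {21, 29, 43} → COUNT(e.id)=3
  8: ids {9, 22} → COUNT(e.id)=2
  11: ids {5, 27, 32, 39} → COUNT(e.id)=4
  12: ids {7, 31} → COUNT(e.id)=2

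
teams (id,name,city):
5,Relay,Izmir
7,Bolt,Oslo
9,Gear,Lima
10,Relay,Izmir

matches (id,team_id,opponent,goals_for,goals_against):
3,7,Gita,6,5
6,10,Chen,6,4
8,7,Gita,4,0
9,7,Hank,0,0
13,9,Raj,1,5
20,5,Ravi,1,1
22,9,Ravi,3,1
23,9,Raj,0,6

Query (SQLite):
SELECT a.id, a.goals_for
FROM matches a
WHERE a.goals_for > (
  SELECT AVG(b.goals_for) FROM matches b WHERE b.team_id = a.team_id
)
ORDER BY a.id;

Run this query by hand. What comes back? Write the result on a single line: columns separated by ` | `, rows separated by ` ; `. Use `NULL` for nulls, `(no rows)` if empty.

For each matches row a, compute AVG(goals_for) over rows sharing a.team_id.
Keep row a if a.goals_for > that per-group AVG.
  team_id=5: AVG(goals_for) = 1.0
  team_id=7: AVG(goals_for) = 3.333333
  team_id=9: AVG(goals_for) = 1.333333
  team_id=10: AVG(goals_for) = 6.0

3 | 6 ; 8 | 4 ; 22 | 3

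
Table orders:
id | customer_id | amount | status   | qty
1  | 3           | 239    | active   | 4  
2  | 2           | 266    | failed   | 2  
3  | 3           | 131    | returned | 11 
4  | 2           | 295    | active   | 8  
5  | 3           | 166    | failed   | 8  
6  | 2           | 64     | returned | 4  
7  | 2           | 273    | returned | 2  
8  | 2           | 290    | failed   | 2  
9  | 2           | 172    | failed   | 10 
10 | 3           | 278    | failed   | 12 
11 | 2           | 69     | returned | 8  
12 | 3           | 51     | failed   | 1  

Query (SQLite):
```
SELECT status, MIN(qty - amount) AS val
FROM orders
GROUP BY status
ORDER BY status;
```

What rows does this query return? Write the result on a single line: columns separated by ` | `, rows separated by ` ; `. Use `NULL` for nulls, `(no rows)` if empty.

For each row compute qty - amount.
Group by status; take MIN of the expression per group.
  active: ids {1, 4} → MIN(qty - amount)=-287
  failed: ids {2, 5, 8, 9, 10, 12} → MIN(qty - amount)=-288
  returned: ids {3, 6, 7, 11} → MIN(qty - amount)=-271

active | -287 ; failed | -288 ; returned | -271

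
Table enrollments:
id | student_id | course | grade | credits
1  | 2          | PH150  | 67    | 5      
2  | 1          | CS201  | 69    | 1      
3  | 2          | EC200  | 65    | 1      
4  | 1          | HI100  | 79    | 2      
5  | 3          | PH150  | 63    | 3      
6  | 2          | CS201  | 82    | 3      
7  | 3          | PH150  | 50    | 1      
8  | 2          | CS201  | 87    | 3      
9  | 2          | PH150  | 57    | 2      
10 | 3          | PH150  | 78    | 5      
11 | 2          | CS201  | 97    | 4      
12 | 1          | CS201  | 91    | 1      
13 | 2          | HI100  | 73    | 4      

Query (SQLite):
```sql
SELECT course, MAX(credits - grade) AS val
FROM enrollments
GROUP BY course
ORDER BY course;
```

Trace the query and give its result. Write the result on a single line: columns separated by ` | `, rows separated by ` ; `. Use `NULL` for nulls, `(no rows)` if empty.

CS201 | -68 ; EC200 | -64 ; HI100 | -69 ; PH150 | -49

For each row compute credits - grade.
Group by course; take MAX of the expression per group.
  CS201: ids {2, 6, 8, 11, 12} → MAX(credits - grade)=-68
  EC200: ids {3} → MAX(credits - grade)=-64
  HI100: ids {4, 13} → MAX(credits - grade)=-69
  PH150: ids {1, 5, 7, 9, 10} → MAX(credits - grade)=-49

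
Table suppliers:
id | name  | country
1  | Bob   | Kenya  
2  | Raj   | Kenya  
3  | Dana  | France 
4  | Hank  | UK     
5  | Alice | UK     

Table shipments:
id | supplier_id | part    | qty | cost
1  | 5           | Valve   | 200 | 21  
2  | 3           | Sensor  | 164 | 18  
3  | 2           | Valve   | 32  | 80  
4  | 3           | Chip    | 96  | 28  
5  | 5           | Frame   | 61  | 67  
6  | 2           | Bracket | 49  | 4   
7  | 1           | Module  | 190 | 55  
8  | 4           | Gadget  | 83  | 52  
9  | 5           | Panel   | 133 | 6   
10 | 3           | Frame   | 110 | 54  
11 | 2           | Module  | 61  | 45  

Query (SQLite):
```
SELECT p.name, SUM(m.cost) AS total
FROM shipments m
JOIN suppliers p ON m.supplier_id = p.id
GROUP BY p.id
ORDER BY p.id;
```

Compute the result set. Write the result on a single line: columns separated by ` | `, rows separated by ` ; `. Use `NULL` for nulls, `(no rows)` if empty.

Bob | 55 ; Raj | 129 ; Dana | 100 ; Hank | 52 ; Alice | 94

Join each shipments row to its suppliers via supplier_id.
Group joined rows by suppliers.id; compute SUM(m.cost) per group.
  1: ids {7} → SUM(m.cost)=55
  2: ids {3, 6, 11} → SUM(m.cost)=129
  3: ids {2, 4, 10} → SUM(m.cost)=100
  4: ids {8} → SUM(m.cost)=52
  5: ids {1, 5, 9} → SUM(m.cost)=94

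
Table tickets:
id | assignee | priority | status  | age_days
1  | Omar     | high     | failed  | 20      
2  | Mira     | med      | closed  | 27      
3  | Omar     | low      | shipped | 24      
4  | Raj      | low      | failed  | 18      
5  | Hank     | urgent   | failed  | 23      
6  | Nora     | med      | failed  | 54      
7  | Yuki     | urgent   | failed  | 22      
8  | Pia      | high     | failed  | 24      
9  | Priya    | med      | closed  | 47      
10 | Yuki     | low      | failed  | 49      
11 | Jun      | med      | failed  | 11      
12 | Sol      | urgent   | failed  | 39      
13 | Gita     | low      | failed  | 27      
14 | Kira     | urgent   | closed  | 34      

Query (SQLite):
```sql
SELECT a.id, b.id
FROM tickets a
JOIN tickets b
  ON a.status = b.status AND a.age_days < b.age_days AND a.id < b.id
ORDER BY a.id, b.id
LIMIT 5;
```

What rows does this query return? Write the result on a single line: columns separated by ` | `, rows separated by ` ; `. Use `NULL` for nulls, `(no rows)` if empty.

1 | 5 ; 1 | 6 ; 1 | 7 ; 1 | 8 ; 1 | 10

Pairs (a,b) with same status, a.age_days < b.age_days, a.id < b.id.
status groups: closed:{2,9,14} failed:{1,4,5,6,7,8,10,11,12,13} shipped:{3}
Ordered by (a.id, b.id); first 5.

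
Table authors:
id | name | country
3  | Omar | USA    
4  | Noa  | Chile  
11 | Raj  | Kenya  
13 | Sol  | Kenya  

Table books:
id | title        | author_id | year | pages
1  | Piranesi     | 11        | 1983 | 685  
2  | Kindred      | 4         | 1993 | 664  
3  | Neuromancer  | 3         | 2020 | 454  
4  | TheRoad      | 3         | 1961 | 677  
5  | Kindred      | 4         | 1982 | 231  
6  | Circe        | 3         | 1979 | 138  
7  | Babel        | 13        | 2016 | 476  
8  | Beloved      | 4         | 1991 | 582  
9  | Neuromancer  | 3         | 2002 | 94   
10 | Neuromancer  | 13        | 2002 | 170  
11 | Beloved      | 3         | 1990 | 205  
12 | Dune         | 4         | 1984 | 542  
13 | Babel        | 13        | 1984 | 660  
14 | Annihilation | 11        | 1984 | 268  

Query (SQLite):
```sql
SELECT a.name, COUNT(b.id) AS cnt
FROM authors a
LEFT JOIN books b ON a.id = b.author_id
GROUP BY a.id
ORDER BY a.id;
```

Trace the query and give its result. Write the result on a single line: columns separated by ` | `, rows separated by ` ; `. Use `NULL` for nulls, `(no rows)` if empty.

LEFT JOIN keeps every authors row; unmatched ones get NULL for books columns.
Group by authors.id and compute COUNT(b.id). COUNT(col) of an all-NULL group is 0.
  3: ids {3, 4, 6, 9, 11} → COUNT(b.id)=5
  4: ids {2, 5, 8, 12} → COUNT(b.id)=4
  11: ids {1, 14} → COUNT(b.id)=2
  13: ids {7, 10, 13} → COUNT(b.id)=3

Omar | 5 ; Noa | 4 ; Raj | 2 ; Sol | 3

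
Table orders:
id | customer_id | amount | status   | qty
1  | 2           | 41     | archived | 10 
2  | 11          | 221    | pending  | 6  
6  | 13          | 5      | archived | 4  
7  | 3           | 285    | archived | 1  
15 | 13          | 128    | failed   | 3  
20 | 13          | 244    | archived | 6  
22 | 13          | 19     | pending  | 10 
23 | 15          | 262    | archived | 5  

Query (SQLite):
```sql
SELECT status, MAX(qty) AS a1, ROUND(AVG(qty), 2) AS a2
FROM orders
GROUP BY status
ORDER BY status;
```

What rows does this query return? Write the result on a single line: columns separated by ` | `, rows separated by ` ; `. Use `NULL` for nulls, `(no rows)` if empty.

archived | 10 | 5.2 ; failed | 3 | 3 ; pending | 10 | 8

Group orders by status.
Per group compute: MAX(qty), ROUND(AVG(qty), 2).
  archived: ids {1, 6, 7, 20, 23} → MAX(qty)=10, ROUND(AVG(qty), 2)=5.2
  failed: ids {15} → MAX(qty)=3, ROUND(AVG(qty), 2)=3
  pending: ids {2, 22} → MAX(qty)=10, ROUND(AVG(qty), 2)=8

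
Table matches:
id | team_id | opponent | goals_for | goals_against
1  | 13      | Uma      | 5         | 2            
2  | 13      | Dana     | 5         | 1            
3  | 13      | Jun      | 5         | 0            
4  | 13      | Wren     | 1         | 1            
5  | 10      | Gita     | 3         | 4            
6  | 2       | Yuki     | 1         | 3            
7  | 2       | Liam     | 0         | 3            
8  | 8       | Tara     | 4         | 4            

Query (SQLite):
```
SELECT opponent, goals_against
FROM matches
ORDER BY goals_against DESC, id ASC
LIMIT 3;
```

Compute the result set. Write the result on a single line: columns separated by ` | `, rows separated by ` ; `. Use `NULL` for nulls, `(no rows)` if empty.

Sort by goals_against desc, tiebreak id asc: (4, id=5), (4, id=8), (3, id=6), (3, id=7), (2, id=1), (1, id=2) …. Take first 3.

Gita | 4 ; Tara | 4 ; Yuki | 3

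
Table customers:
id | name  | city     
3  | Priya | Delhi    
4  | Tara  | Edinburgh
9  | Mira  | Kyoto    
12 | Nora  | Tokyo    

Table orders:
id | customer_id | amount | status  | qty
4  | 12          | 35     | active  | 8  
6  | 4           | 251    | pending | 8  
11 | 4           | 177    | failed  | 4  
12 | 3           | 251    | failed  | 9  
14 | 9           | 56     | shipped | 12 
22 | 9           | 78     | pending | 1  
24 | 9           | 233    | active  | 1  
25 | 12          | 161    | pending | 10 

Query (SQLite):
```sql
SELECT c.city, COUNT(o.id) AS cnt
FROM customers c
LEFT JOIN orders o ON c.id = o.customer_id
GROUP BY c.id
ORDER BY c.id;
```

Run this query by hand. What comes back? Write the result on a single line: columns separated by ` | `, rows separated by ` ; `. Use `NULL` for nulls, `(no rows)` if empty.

Delhi | 1 ; Edinburgh | 2 ; Kyoto | 3 ; Tokyo | 2

LEFT JOIN keeps every customers row; unmatched ones get NULL for orders columns.
Group by customers.id and compute COUNT(o.id). COUNT(col) of an all-NULL group is 0.
  3: ids {12} → COUNT(o.id)=1
  4: ids {6, 11} → COUNT(o.id)=2
  9: ids {14, 22, 24} → COUNT(o.id)=3
  12: ids {4, 25} → COUNT(o.id)=2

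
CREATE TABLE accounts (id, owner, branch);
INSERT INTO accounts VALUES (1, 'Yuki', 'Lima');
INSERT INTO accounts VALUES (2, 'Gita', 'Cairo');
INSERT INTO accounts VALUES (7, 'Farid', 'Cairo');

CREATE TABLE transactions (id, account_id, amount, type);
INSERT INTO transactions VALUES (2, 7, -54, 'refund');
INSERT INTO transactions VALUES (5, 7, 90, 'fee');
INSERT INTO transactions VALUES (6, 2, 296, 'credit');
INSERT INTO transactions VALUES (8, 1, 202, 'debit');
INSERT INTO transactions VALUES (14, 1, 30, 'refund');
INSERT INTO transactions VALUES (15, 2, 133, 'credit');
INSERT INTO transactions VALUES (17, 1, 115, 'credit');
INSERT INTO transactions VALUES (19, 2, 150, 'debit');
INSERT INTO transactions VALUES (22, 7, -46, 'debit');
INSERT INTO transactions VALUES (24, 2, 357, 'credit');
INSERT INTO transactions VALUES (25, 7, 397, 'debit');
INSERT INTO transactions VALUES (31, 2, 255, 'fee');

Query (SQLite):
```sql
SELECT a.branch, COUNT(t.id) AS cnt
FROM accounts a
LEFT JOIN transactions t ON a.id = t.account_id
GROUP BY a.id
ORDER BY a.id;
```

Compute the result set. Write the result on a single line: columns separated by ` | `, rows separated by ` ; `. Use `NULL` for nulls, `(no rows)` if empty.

Lima | 3 ; Cairo | 5 ; Cairo | 4

LEFT JOIN keeps every accounts row; unmatched ones get NULL for transactions columns.
Group by accounts.id and compute COUNT(t.id). COUNT(col) of an all-NULL group is 0.
  1: ids {8, 14, 17} → COUNT(t.id)=3
  2: ids {6, 15, 19, 24, 31} → COUNT(t.id)=5
  7: ids {2, 5, 22, 25} → COUNT(t.id)=4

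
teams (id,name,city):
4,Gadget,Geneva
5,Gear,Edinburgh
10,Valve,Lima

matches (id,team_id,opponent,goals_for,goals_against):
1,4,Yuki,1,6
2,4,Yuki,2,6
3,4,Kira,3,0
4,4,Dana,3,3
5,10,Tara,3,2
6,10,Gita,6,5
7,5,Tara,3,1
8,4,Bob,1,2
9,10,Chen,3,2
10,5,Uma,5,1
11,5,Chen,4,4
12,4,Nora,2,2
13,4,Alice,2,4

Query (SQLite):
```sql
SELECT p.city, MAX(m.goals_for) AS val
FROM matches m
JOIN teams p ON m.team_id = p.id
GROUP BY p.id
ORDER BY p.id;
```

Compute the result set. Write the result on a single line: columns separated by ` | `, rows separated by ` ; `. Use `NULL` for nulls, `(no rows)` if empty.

Join each matches row to its teams via team_id.
Group joined rows by teams.id; compute MAX(m.goals_for) per group.
  4: ids {1, 2, 3, 4, 8, 12, 13} → MAX(m.goals_for)=3
  5: ids {7, 10, 11} → MAX(m.goals_for)=5
  10: ids {5, 6, 9} → MAX(m.goals_for)=6

Geneva | 3 ; Edinburgh | 5 ; Lima | 6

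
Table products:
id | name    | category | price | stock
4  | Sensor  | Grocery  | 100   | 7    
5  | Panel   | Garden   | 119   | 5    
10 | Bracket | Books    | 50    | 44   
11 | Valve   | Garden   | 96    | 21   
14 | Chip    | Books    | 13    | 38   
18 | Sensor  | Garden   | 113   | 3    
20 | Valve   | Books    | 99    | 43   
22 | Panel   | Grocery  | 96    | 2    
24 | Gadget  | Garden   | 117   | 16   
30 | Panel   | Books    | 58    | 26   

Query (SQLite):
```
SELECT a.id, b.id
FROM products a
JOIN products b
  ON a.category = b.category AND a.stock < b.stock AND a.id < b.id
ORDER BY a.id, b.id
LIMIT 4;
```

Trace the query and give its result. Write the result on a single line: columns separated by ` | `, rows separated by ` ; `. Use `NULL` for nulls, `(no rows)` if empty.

5 | 11 ; 5 | 24 ; 14 | 20 ; 18 | 24

Pairs (a,b) with same category, a.stock < b.stock, a.id < b.id.
category groups: Books:{10,14,20,30} Garden:{5,11,18,24} Grocery:{4,22}
Ordered by (a.id, b.id); first 4.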